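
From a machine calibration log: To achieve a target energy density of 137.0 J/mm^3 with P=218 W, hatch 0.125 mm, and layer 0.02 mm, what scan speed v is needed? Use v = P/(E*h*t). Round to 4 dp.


v = 218 / (137.0*0.125*0.02) = 636.4964 mm/s


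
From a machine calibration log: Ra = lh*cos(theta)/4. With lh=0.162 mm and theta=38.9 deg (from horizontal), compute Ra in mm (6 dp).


Ra = 0.162 * cos(38.9) / 4 = 0.031519 mm


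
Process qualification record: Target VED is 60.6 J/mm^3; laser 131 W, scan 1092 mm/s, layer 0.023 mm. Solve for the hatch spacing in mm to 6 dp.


h = 131 / (60.6*1092*0.023) = 0.086069 mm


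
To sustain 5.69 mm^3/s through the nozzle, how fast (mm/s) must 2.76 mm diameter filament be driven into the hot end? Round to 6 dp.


A = pi*(2.76/2)^2 = 5.982849
v = 5.69 / 5.982849 = 0.951052 mm/s


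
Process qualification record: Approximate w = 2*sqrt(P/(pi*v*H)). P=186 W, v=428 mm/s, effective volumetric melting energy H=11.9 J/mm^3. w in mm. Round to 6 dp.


w = 2*sqrt(186/(pi*428*11.9)) = 0.215633 mm


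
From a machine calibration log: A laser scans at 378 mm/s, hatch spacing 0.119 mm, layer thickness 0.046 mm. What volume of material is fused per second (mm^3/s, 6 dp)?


Rate = 378 * 0.119 * 0.046 = 2.069172 mm^3/s


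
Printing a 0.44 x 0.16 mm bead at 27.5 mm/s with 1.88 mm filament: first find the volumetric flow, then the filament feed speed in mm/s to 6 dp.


Q = 0.44 * 0.16 * 27.5 = 1.936 mm^3/s
A_fil = pi*(1.88/2)^2 = 2.77591127 mm^2
v_feed = 1.936 / 2.77591127 = 0.697429 mm/s


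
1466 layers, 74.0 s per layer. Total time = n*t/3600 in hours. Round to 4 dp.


t = 1466 * 74.0 / 3600 = 30.1344 hrs


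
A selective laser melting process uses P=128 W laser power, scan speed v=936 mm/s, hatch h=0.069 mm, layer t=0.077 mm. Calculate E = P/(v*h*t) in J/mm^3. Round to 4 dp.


E = 128 / (936*0.069*0.077) = 25.7392 J/mm^3


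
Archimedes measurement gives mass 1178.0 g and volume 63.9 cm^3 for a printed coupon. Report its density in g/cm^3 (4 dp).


rho = 1178.0 / 63.9 = 18.4351 g/cm^3


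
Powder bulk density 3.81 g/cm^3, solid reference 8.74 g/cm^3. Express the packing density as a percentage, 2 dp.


Packing = (3.81/8.74)*100 = 43.59 %


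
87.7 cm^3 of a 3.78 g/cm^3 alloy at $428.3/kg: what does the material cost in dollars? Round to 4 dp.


Mass = 87.7*3.78/1000 = 0.331506 kg
Cost = 0.331506 * 428.3 = 141.984 $


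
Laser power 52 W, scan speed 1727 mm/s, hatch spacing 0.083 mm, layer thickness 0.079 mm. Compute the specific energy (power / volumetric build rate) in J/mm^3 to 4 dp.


Build rate = 1727 * 0.083 * 0.079 = 11.323939 mm^3/s
SE = 52 / 11.323939 = 4.592 J/mm^3


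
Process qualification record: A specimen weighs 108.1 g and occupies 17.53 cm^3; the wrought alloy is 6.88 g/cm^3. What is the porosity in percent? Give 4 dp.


rho_part = 108.1 / 17.53 = 6.16657159 g/cm^3
Porosity = (1 - 6.16657159/6.88)*100 = 10.3696 %


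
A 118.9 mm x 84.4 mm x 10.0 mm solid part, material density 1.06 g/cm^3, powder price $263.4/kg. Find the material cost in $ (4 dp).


V = 118.9 * 84.4 * 10.0 = 100351.6 mm^3 = 100.3516 cm^3
Mass = 100.3516 * 1.06 / 1000 = 0.1063727 kg
Cost = 0.1063727 * 263.4 = 28.0186 $


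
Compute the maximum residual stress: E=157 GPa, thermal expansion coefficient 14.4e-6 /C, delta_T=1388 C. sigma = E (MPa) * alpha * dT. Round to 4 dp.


sigma = 157*1000 * 14.4e-6 * 1388 = 3137.9904 MPa


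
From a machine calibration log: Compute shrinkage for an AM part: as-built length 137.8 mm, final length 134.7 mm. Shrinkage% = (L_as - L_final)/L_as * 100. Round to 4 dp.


Shrinkage = ((137.8-134.7)/137.8)*100 = 2.2496 %


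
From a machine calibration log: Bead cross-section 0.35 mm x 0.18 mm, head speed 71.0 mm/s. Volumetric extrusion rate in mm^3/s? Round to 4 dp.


Rate = 0.35 * 0.18 * 71.0 = 4.473 mm^3/s


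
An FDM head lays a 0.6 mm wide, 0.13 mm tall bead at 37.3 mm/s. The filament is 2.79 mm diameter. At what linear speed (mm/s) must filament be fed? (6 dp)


Q = 0.6 * 0.13 * 37.3 = 2.9094 mm^3/s
A_fil = pi*(2.79/2)^2 = 6.11361784 mm^2
v_feed = 2.9094 / 6.11361784 = 0.475888 mm/s


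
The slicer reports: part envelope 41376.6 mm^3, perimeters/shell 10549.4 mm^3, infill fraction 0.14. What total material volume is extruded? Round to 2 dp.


V_infill = (41376.6 - 10549.4) * 0.14 = 4315.81
V_total = 10549.4 + 4315.81 = 14865.21 mm^3


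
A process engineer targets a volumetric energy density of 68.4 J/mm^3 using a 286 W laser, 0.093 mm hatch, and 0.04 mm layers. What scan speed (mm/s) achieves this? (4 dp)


v = 286 / (68.4*0.093*0.04) = 1124.0018 mm/s


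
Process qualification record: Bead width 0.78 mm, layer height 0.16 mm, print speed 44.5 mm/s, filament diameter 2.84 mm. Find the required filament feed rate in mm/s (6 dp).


Q = 0.78 * 0.16 * 44.5 = 5.5536 mm^3/s
A_fil = pi*(2.84/2)^2 = 6.33470743 mm^2
v_feed = 5.5536 / 6.33470743 = 0.876694 mm/s


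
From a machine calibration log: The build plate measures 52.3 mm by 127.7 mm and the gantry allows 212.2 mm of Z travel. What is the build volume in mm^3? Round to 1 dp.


V = 52.3 * 127.7 * 212.2 = 1417222.3 mm^3


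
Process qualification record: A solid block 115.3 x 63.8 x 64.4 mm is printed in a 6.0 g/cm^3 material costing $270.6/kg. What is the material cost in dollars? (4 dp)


V = 115.3 * 63.8 * 64.4 = 473735.416 mm^3 = 473.735416 cm^3
Mass = 473.735416 * 6.0 / 1000 = 2.8424125 kg
Cost = 2.8424125 * 270.6 = 769.1568 $


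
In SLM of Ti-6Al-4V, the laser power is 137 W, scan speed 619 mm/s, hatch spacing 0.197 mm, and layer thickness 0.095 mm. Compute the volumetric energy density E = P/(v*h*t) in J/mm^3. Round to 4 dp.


E = 137 / (619*0.197*0.095) = 11.8261 J/mm^3


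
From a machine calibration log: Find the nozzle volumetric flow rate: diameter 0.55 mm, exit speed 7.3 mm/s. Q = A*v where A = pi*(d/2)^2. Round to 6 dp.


A = pi*(0.55/2)^2 = 0.23758294 mm^2
Q = 0.23758294 * 7.3 = 1.734355 mm^3/s


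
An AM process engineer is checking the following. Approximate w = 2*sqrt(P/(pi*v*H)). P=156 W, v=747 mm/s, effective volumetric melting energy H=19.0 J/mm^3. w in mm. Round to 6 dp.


w = 2*sqrt(156/(pi*747*19.0)) = 0.118299 mm


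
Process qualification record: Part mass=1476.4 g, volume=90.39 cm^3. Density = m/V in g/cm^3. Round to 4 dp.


rho = 1476.4 / 90.39 = 16.3337 g/cm^3


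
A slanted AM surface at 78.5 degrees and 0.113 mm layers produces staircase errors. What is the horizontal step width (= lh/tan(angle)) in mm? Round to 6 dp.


step = 0.113 / tan(78.5) = 0.02299 mm


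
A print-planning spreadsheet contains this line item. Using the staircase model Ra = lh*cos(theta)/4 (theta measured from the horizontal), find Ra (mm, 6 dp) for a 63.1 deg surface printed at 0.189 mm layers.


Ra = 0.189 * cos(63.1) / 4 = 0.021378 mm


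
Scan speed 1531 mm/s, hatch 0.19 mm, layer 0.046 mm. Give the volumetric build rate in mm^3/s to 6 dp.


Rate = 1531 * 0.19 * 0.046 = 13.38094 mm^3/s


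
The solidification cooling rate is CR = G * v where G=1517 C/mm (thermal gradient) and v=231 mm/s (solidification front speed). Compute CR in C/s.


CR = 1517 * 231 = 350427 C/s


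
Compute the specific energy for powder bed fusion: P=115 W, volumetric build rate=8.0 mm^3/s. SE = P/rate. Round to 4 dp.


SE = 115 / 8.0 = 14.375 J/mm^3


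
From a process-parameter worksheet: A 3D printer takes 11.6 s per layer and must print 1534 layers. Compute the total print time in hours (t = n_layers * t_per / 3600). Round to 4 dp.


t = 1534 * 11.6 / 3600 = 4.9429 hrs


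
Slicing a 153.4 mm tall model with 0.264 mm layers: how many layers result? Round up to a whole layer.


Layers = ceil(153.4/0.264) = 582


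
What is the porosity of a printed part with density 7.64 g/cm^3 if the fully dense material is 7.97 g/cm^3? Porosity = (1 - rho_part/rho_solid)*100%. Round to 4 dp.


Porosity = (1-7.64/7.97)*100 = 4.1405 %


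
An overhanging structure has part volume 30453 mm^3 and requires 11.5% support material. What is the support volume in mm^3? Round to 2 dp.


V_support = 30453 * 0.115 = 3502.1 mm^3


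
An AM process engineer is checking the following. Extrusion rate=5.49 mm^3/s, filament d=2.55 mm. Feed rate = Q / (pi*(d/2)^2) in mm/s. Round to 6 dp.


A = pi*(2.55/2)^2 = 5.107052
v = 5.49 / 5.107052 = 1.074984 mm/s


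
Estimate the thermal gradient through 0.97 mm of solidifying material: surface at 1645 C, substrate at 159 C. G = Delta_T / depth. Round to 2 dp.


G = (1645-159)/0.97 = 1531.96 C/mm


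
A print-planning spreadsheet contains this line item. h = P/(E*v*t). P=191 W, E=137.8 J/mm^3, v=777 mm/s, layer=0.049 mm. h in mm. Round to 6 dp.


h = 191 / (137.8*777*0.049) = 0.036406 mm


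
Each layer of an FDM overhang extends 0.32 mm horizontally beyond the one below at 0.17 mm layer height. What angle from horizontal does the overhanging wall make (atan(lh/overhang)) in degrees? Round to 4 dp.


angle = atan(0.17/0.32) = 27.9795 degrees


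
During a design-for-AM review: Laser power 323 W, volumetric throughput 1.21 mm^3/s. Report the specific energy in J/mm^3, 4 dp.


SE = 323 / 1.21 = 266.9421 J/mm^3


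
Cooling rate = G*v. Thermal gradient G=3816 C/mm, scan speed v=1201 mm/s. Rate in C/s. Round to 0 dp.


CR = 3816 * 1201 = 4583016 C/s


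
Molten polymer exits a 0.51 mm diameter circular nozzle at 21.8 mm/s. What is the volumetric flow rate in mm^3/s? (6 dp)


A = pi*(0.51/2)^2 = 0.20428206 mm^2
Q = 0.20428206 * 21.8 = 4.453349 mm^3/s


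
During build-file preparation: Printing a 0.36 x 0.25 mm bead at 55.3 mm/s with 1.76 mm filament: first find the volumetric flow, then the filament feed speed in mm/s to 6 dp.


Q = 0.36 * 0.25 * 55.3 = 4.977 mm^3/s
A_fil = pi*(1.76/2)^2 = 2.43284935 mm^2
v_feed = 4.977 / 2.43284935 = 2.045749 mm/s


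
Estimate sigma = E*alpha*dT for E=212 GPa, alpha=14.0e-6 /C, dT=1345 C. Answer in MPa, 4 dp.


sigma = 212*1000 * 14.0e-6 * 1345 = 3991.96 MPa


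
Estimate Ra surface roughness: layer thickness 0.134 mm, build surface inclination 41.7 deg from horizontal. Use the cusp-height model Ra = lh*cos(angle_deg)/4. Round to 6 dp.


Ra = 0.134 * cos(41.7) / 4 = 0.025012 mm


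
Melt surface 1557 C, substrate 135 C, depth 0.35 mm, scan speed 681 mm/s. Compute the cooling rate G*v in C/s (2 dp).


G = (1557-135)/0.35 = 4062.85714286 C/mm
CR = 4062.85714286 * 681 = 2766805.71 C/s


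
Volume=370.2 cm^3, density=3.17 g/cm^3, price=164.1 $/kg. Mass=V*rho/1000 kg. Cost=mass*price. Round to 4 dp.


Mass = 370.2*3.17/1000 = 1.173534 kg
Cost = 1.173534 * 164.1 = 192.5769 $


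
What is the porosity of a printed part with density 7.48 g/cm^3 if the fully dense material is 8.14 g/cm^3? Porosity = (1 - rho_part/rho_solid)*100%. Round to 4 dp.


Porosity = (1-7.48/8.14)*100 = 8.1081 %


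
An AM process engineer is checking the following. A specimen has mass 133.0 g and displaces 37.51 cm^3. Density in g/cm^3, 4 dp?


rho = 133.0 / 37.51 = 3.5457 g/cm^3


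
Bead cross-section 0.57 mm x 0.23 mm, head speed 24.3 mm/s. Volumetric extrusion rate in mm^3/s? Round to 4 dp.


Rate = 0.57 * 0.23 * 24.3 = 3.1857 mm^3/s


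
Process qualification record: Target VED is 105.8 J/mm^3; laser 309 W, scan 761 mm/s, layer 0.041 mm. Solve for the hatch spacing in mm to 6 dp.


h = 309 / (105.8*761*0.041) = 0.093606 mm


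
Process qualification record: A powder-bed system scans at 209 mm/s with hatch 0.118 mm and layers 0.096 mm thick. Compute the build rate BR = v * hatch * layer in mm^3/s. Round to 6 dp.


Rate = 209 * 0.118 * 0.096 = 2.367552 mm^3/s


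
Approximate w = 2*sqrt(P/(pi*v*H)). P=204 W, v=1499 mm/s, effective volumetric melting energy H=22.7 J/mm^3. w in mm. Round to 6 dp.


w = 2*sqrt(204/(pi*1499*22.7)) = 0.087369 mm


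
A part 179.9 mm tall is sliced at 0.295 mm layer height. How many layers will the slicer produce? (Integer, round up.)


Layers = ceil(179.9/0.295) = 610


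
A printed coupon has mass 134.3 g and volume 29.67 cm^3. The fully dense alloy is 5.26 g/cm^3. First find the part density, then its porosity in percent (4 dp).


rho_part = 134.3 / 29.67 = 4.5264577 g/cm^3
Porosity = (1 - 4.5264577/5.26)*100 = 13.9457 %


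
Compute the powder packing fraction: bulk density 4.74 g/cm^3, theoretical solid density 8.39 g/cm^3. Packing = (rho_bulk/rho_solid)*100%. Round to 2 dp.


Packing = (4.74/8.39)*100 = 56.5 %


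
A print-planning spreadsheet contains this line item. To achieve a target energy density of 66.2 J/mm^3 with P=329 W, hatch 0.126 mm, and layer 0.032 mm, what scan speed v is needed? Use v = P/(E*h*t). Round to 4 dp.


v = 329 / (66.2*0.126*0.032) = 1232.5864 mm/s


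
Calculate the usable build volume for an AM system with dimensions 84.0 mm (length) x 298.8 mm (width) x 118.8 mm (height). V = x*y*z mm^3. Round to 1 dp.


V = 84.0 * 298.8 * 118.8 = 2981785.0 mm^3


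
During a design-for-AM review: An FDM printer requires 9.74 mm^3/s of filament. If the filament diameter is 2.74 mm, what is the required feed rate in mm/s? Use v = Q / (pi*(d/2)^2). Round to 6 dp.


A = pi*(2.74/2)^2 = 5.896455
v = 9.74 / 5.896455 = 1.65184 mm/s


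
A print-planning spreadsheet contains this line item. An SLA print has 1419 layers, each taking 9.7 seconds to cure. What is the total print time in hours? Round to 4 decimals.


t = 1419 * 9.7 / 3600 = 3.8234 hrs


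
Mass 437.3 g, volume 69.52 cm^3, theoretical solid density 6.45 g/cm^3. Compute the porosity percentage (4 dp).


rho_part = 437.3 / 69.52 = 6.29027618 g/cm^3
Porosity = (1 - 6.29027618/6.45)*100 = 2.4763 %


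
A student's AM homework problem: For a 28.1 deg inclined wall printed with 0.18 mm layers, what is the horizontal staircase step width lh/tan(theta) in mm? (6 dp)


step = 0.18 / tan(28.1) = 0.33711 mm


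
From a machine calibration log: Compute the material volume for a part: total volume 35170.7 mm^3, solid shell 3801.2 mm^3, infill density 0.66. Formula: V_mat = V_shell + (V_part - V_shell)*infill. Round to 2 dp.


V_infill = (35170.7 - 3801.2) * 0.66 = 20703.87
V_total = 3801.2 + 20703.87 = 24505.07 mm^3


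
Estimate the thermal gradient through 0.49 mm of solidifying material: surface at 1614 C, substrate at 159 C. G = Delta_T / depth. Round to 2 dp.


G = (1614-159)/0.49 = 2969.39 C/mm


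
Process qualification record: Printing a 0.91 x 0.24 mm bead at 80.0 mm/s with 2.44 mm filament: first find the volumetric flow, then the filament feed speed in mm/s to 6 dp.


Q = 0.91 * 0.24 * 80.0 = 17.472 mm^3/s
A_fil = pi*(2.44/2)^2 = 4.67594651 mm^2
v_feed = 17.472 / 4.67594651 = 3.73657 mm/s


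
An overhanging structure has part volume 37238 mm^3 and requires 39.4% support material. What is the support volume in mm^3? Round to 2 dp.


V_support = 37238 * 0.394 = 14671.77 mm^3


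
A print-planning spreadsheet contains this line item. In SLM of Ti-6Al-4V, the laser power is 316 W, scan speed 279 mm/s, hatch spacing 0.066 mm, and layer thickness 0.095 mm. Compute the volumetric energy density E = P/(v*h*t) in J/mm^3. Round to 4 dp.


E = 316 / (279*0.066*0.095) = 180.6406 J/mm^3


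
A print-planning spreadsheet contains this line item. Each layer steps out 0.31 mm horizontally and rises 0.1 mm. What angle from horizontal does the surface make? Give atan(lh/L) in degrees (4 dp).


angle = atan(0.1/0.31) = 17.8787 degrees


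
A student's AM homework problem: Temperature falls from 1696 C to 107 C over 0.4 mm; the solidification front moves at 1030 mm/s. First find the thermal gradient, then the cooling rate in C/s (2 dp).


G = (1696-107)/0.4 = 3972.5 C/mm
CR = 3972.5 * 1030 = 4091675.0 C/s


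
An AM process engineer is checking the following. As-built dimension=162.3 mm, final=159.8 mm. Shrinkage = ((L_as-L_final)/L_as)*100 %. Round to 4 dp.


Shrinkage = ((162.3-159.8)/162.3)*100 = 1.5404 %


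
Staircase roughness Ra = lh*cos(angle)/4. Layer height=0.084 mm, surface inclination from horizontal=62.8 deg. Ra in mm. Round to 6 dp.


Ra = 0.084 * cos(62.8) / 4 = 0.009599 mm


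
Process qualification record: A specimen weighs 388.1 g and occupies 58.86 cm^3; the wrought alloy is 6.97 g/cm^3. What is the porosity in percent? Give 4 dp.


rho_part = 388.1 / 58.86 = 6.59361196 g/cm^3
Porosity = (1 - 6.59361196/6.97)*100 = 5.4001 %


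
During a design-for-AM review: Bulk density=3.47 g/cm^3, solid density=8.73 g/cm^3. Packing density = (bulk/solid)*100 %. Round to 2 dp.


Packing = (3.47/8.73)*100 = 39.75 %


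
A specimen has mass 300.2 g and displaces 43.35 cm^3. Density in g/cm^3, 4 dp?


rho = 300.2 / 43.35 = 6.925 g/cm^3


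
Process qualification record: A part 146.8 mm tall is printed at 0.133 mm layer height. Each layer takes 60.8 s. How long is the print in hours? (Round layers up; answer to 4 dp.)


Layers = ceil(146.8/0.133) = 1104
t = 1104 * 60.8 / 3600 = 18.6453 hrs


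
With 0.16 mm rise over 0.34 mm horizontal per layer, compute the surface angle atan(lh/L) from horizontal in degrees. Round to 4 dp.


angle = atan(0.16/0.34) = 25.2011 degrees


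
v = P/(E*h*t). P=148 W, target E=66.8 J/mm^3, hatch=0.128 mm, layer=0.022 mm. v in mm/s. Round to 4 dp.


v = 148 / (66.8*0.128*0.022) = 786.7787 mm/s


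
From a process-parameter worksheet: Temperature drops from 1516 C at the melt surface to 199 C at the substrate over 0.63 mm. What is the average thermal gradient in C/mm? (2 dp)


G = (1516-199)/0.63 = 2090.48 C/mm


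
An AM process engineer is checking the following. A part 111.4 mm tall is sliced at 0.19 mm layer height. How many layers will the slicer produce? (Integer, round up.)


Layers = ceil(111.4/0.19) = 587


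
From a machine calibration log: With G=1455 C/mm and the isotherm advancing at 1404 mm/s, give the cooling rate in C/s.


CR = 1455 * 1404 = 2042820 C/s


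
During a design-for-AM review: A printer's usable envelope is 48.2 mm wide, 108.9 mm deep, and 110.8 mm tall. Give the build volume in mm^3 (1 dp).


V = 48.2 * 108.9 * 110.8 = 581587.0 mm^3


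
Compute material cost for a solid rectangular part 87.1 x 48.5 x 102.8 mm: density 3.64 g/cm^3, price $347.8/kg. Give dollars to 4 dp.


V = 87.1 * 48.5 * 102.8 = 434263.18 mm^3 = 434.26318 cm^3
Mass = 434.26318 * 3.64 / 1000 = 1.58071798 kg
Cost = 1.58071798 * 347.8 = 549.7737 $


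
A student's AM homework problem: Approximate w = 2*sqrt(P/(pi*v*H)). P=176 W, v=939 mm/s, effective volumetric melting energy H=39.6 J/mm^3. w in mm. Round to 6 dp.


w = 2*sqrt(176/(pi*939*39.6)) = 0.07763 mm


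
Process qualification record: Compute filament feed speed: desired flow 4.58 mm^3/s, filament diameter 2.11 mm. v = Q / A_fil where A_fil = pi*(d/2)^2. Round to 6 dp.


A = pi*(2.11/2)^2 = 3.496671
v = 4.58 / 3.496671 = 1.309817 mm/s


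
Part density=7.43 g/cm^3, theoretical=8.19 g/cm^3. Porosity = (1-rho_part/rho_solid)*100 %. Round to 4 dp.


Porosity = (1-7.43/8.19)*100 = 9.2796 %


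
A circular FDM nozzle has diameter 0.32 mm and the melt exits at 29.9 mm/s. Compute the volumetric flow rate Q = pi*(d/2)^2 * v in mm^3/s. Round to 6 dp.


A = pi*(0.32/2)^2 = 0.08042477 mm^2
Q = 0.08042477 * 29.9 = 2.404701 mm^3/s


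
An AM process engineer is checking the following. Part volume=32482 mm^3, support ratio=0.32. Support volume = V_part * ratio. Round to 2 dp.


V_support = 32482 * 0.32 = 10394.24 mm^3


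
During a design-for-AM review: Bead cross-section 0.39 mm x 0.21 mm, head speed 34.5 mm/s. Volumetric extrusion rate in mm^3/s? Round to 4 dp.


Rate = 0.39 * 0.21 * 34.5 = 2.8256 mm^3/s


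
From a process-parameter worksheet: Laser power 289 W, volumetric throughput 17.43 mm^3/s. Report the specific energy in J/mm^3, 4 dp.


SE = 289 / 17.43 = 16.5806 J/mm^3


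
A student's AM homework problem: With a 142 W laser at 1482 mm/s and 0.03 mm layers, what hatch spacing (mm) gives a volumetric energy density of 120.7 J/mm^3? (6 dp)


h = 142 / (120.7*1482*0.03) = 0.026461 mm


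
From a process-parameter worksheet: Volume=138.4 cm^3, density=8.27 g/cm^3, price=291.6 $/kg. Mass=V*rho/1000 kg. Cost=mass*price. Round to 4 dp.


Mass = 138.4*8.27/1000 = 1.144568 kg
Cost = 1.144568 * 291.6 = 333.756 $


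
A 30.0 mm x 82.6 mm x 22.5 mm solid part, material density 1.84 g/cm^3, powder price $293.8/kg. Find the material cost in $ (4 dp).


V = 30.0 * 82.6 * 22.5 = 55755.0 mm^3 = 55.755 cm^3
Mass = 55.755 * 1.84 / 1000 = 0.1025892 kg
Cost = 0.1025892 * 293.8 = 30.1407 $


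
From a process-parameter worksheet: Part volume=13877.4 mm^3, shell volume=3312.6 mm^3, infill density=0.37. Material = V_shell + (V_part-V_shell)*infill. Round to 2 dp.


V_infill = (13877.4 - 3312.6) * 0.37 = 3908.98
V_total = 3312.6 + 3908.98 = 7221.58 mm^3


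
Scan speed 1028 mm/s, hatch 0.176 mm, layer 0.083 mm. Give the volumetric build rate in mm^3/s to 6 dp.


Rate = 1028 * 0.176 * 0.083 = 15.017024 mm^3/s


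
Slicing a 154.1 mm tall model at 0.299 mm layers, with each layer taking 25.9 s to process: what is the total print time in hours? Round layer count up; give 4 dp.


Layers = ceil(154.1/0.299) = 516
t = 516 * 25.9 / 3600 = 3.7123 hrs


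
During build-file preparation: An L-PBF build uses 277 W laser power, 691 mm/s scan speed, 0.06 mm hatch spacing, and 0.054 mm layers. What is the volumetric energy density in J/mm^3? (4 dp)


E = 277 / (691*0.06*0.054) = 123.7248 J/mm^3


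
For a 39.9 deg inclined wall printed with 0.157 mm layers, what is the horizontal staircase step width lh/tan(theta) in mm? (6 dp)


step = 0.157 / tan(39.9) = 0.18777 mm


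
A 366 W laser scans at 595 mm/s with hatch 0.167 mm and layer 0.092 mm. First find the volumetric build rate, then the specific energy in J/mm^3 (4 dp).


Build rate = 595 * 0.167 * 0.092 = 9.14158 mm^3/s
SE = 366 / 9.14158 = 40.0368 J/mm^3


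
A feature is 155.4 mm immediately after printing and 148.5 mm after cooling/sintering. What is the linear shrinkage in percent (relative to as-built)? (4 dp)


Shrinkage = ((155.4-148.5)/155.4)*100 = 4.4402 %


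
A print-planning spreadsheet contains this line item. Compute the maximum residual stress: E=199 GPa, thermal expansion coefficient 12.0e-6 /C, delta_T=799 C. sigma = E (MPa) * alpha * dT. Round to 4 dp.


sigma = 199*1000 * 12.0e-6 * 799 = 1908.012 MPa


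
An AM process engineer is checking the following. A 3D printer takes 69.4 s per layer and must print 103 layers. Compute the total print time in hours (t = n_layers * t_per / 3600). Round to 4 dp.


t = 103 * 69.4 / 3600 = 1.9856 hrs


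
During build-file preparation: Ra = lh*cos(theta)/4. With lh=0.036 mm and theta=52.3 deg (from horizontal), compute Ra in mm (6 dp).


Ra = 0.036 * cos(52.3) / 4 = 0.005504 mm


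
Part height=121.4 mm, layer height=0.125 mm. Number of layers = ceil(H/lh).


Layers = ceil(121.4/0.125) = 972


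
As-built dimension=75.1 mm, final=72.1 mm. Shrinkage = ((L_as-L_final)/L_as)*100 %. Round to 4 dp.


Shrinkage = ((75.1-72.1)/75.1)*100 = 3.9947 %


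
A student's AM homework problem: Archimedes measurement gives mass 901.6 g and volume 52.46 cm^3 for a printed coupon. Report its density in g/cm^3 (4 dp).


rho = 901.6 / 52.46 = 17.1864 g/cm^3


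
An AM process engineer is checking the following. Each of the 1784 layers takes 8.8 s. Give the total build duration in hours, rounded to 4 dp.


t = 1784 * 8.8 / 3600 = 4.3609 hrs


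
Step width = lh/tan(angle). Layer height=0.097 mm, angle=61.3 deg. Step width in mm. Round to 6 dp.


step = 0.097 / tan(61.3) = 0.053106 mm


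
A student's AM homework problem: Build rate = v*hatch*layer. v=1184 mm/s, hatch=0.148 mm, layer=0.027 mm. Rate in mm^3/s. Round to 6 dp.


Rate = 1184 * 0.148 * 0.027 = 4.731264 mm^3/s


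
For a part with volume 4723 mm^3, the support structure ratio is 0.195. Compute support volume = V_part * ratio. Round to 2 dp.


V_support = 4723 * 0.195 = 920.99 mm^3


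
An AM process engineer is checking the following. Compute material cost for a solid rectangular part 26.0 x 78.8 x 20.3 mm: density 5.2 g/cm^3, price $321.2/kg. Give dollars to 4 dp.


V = 26.0 * 78.8 * 20.3 = 41590.64 mm^3 = 41.59064 cm^3
Mass = 41.59064 * 5.2 / 1000 = 0.21627133 kg
Cost = 0.21627133 * 321.2 = 69.4664 $


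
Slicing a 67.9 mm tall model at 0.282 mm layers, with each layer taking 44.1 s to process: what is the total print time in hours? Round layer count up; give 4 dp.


Layers = ceil(67.9/0.282) = 241
t = 241 * 44.1 / 3600 = 2.9523 hrs


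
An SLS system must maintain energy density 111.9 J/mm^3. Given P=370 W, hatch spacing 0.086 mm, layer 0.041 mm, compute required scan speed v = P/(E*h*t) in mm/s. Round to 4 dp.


v = 370 / (111.9*0.086*0.041) = 937.7549 mm/s


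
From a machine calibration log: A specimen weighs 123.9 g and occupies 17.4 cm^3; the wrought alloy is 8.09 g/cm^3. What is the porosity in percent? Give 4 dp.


rho_part = 123.9 / 17.4 = 7.12068966 g/cm^3
Porosity = (1 - 7.12068966/8.09)*100 = 11.9816 %


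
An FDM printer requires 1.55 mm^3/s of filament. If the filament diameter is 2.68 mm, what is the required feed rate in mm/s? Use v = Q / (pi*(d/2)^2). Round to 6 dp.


A = pi*(2.68/2)^2 = 5.641044
v = 1.55 / 5.641044 = 0.274772 mm/s


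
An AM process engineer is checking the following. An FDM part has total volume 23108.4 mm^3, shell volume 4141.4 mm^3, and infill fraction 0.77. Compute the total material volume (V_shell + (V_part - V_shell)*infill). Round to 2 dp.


V_infill = (23108.4 - 4141.4) * 0.77 = 14604.59
V_total = 4141.4 + 14604.59 = 18745.99 mm^3


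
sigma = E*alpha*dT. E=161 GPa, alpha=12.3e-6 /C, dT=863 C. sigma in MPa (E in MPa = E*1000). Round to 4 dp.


sigma = 161*1000 * 12.3e-6 * 863 = 1708.9989 MPa


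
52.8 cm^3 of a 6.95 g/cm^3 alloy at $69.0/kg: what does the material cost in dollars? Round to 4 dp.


Mass = 52.8*6.95/1000 = 0.36696 kg
Cost = 0.36696 * 69.0 = 25.3202 $


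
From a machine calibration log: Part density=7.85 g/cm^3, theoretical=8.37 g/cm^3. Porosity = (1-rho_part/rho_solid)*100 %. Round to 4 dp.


Porosity = (1-7.85/8.37)*100 = 6.2127 %


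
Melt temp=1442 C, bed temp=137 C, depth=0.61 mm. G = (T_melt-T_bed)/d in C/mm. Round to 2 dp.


G = (1442-137)/0.61 = 2139.34 C/mm


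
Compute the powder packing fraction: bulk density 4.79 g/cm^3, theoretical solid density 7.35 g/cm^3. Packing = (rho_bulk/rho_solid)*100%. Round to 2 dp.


Packing = (4.79/7.35)*100 = 65.17 %


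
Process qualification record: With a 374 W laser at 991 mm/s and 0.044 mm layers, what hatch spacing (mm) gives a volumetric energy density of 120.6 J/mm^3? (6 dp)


h = 374 / (120.6*991*0.044) = 0.071121 mm


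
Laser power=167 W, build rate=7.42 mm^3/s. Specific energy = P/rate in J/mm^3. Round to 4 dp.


SE = 167 / 7.42 = 22.5067 J/mm^3


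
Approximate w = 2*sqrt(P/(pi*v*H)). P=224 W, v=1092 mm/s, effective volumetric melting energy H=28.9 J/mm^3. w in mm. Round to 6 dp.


w = 2*sqrt(224/(pi*1092*28.9)) = 0.095065 mm


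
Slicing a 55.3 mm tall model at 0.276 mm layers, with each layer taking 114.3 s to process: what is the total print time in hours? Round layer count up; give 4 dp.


Layers = ceil(55.3/0.276) = 201
t = 201 * 114.3 / 3600 = 6.3818 hrs


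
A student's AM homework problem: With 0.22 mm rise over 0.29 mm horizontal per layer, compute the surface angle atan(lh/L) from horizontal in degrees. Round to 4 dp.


angle = atan(0.22/0.29) = 37.1847 degrees


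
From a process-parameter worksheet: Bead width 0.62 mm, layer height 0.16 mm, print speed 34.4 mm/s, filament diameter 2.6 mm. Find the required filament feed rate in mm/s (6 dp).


Q = 0.62 * 0.16 * 34.4 = 3.41248 mm^3/s
A_fil = pi*(2.6/2)^2 = 5.30929158 mm^2
v_feed = 3.41248 / 5.30929158 = 0.642737 mm/s


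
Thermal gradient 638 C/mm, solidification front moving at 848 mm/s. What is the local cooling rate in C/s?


CR = 638 * 848 = 541024 C/s


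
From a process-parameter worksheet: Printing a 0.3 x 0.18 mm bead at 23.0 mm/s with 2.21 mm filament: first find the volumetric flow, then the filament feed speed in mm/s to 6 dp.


Q = 0.3 * 0.18 * 23.0 = 1.242 mm^3/s
A_fil = pi*(2.21/2)^2 = 3.83596317 mm^2
v_feed = 1.242 / 3.83596317 = 0.323778 mm/s


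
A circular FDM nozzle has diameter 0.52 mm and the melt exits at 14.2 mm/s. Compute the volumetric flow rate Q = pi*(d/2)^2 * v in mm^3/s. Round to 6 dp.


A = pi*(0.52/2)^2 = 0.21237166 mm^2
Q = 0.21237166 * 14.2 = 3.015678 mm^3/s


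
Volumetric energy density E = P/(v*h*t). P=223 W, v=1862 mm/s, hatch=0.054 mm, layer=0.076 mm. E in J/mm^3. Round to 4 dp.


E = 223 / (1862*0.054*0.076) = 29.1822 J/mm^3


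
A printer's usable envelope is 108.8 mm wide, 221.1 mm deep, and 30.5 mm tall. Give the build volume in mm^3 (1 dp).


V = 108.8 * 221.1 * 30.5 = 733698.2 mm^3


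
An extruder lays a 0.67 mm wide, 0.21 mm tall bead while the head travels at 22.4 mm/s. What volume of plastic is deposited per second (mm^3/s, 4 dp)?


Rate = 0.67 * 0.21 * 22.4 = 3.1517 mm^3/s


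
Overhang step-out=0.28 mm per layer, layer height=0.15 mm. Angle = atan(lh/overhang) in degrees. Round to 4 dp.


angle = atan(0.15/0.28) = 28.1786 degrees


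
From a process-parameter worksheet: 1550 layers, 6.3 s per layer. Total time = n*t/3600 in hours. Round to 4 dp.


t = 1550 * 6.3 / 3600 = 2.7125 hrs


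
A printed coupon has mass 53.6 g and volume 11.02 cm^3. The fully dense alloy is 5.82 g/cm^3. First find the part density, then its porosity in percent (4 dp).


rho_part = 53.6 / 11.02 = 4.86388385 g/cm^3
Porosity = (1 - 4.86388385/5.82)*100 = 16.4281 %


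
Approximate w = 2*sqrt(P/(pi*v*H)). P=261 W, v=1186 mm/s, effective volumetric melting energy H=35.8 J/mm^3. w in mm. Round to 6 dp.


w = 2*sqrt(261/(pi*1186*35.8)) = 0.088469 mm


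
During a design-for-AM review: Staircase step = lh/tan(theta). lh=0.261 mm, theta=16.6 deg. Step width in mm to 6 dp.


step = 0.261 / tan(16.6) = 0.875507 mm


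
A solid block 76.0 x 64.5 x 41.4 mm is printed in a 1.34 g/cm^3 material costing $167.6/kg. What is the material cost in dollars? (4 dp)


V = 76.0 * 64.5 * 41.4 = 202942.8 mm^3 = 202.9428 cm^3
Mass = 202.9428 * 1.34 / 1000 = 0.27194335 kg
Cost = 0.27194335 * 167.6 = 45.5777 $


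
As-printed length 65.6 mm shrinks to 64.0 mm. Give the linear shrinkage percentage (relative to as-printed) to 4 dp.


Shrinkage = ((65.6-64.0)/65.6)*100 = 2.439 %


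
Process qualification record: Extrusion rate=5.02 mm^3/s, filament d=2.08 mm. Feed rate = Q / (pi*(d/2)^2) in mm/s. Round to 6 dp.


A = pi*(2.08/2)^2 = 3.397947
v = 5.02 / 3.397947 = 1.477363 mm/s


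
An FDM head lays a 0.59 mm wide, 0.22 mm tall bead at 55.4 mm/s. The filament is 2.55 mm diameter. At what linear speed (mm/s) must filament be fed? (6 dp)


Q = 0.59 * 0.22 * 55.4 = 7.19092 mm^3/s
A_fil = pi*(2.55/2)^2 = 5.10705156 mm^2
v_feed = 7.19092 / 5.10705156 = 1.408037 mm/s


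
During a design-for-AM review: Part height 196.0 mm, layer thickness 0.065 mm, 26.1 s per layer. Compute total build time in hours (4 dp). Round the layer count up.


Layers = ceil(196.0/0.065) = 3016
t = 3016 * 26.1 / 3600 = 21.866 hrs


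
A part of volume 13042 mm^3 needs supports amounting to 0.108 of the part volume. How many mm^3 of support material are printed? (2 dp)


V_support = 13042 * 0.108 = 1408.54 mm^3


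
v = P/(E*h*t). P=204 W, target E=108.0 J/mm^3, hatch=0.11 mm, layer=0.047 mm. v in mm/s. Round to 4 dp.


v = 204 / (108.0*0.11*0.047) = 365.3557 mm/s


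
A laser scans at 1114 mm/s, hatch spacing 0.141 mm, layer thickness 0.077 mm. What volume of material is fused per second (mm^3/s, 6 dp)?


Rate = 1114 * 0.141 * 0.077 = 12.094698 mm^3/s


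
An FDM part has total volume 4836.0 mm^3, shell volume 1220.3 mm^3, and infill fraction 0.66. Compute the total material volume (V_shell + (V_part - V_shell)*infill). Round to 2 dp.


V_infill = (4836.0 - 1220.3) * 0.66 = 2386.36
V_total = 1220.3 + 2386.36 = 3606.66 mm^3


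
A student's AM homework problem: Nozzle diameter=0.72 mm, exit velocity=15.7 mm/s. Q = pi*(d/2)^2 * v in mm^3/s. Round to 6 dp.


A = pi*(0.72/2)^2 = 0.40715041 mm^2
Q = 0.40715041 * 15.7 = 6.392261 mm^3/s


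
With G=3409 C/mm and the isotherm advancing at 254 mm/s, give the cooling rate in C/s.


CR = 3409 * 254 = 865886 C/s


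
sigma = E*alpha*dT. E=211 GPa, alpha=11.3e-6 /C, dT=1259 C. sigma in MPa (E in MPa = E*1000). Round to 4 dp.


sigma = 211*1000 * 11.3e-6 * 1259 = 3001.8337 MPa


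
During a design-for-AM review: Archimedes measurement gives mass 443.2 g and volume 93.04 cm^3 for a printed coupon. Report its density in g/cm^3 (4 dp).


rho = 443.2 / 93.04 = 4.7635 g/cm^3


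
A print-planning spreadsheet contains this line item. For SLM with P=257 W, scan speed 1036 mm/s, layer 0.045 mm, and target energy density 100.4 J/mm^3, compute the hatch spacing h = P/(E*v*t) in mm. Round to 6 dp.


h = 257 / (100.4*1036*0.045) = 0.054907 mm


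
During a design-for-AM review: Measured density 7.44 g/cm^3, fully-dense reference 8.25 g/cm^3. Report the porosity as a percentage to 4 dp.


Porosity = (1-7.44/8.25)*100 = 9.8182 %


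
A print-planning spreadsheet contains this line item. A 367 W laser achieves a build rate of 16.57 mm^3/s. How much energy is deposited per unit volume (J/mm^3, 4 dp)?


SE = 367 / 16.57 = 22.1485 J/mm^3


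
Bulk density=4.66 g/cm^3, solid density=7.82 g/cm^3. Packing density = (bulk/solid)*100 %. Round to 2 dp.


Packing = (4.66/7.82)*100 = 59.59 %


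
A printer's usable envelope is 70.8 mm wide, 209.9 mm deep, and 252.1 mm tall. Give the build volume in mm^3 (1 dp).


V = 70.8 * 209.9 * 252.1 = 3746437.9 mm^3


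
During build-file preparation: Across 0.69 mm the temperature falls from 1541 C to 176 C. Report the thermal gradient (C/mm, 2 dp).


G = (1541-176)/0.69 = 1978.26 C/mm


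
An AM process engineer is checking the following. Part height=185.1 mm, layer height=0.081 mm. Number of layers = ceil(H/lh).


Layers = ceil(185.1/0.081) = 2286


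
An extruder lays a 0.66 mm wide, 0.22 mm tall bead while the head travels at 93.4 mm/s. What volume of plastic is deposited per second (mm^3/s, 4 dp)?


Rate = 0.66 * 0.22 * 93.4 = 13.5617 mm^3/s


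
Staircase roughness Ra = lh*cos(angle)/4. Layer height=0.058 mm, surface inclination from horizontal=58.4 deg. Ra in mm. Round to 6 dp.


Ra = 0.058 * cos(58.4) / 4 = 0.007598 mm


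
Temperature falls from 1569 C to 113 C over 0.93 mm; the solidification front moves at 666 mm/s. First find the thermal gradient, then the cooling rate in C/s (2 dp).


G = (1569-113)/0.93 = 1565.59139785 C/mm
CR = 1565.59139785 * 666 = 1042683.87 C/s


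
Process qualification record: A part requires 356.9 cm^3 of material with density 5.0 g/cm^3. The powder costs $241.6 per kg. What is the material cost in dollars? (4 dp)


Mass = 356.9*5.0/1000 = 1.7845 kg
Cost = 1.7845 * 241.6 = 431.1352 $


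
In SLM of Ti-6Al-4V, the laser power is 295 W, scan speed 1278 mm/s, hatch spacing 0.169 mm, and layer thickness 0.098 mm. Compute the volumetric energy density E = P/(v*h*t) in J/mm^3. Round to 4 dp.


E = 295 / (1278*0.169*0.098) = 13.9373 J/mm^3


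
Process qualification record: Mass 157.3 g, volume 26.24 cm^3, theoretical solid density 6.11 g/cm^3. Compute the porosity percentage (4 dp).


rho_part = 157.3 / 26.24 = 5.99466463 g/cm^3
Porosity = (1 - 5.99466463/6.11)*100 = 1.8876 %


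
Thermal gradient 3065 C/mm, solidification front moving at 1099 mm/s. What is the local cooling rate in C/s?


CR = 3065 * 1099 = 3368435 C/s


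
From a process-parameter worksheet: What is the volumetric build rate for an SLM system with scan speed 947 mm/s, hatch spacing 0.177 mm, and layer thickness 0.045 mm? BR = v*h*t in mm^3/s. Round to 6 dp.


Rate = 947 * 0.177 * 0.045 = 7.542855 mm^3/s


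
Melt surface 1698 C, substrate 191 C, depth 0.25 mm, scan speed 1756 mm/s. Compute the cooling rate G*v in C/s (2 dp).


G = (1698-191)/0.25 = 6028.0 C/mm
CR = 6028.0 * 1756 = 10585168.0 C/s


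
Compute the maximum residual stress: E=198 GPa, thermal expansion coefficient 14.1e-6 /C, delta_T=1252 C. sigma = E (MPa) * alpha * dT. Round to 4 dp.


sigma = 198*1000 * 14.1e-6 * 1252 = 3495.3336 MPa


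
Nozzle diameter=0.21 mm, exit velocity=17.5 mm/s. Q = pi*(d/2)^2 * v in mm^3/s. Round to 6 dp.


A = pi*(0.21/2)^2 = 0.03463606 mm^2
Q = 0.03463606 * 17.5 = 0.606131 mm^3/s


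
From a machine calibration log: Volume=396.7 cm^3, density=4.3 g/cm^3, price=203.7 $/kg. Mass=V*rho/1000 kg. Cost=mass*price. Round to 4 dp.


Mass = 396.7*4.3/1000 = 1.70581 kg
Cost = 1.70581 * 203.7 = 347.4735 $


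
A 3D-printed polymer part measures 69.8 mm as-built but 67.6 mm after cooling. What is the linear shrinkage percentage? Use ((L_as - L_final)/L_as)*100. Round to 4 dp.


Shrinkage = ((69.8-67.6)/69.8)*100 = 3.1519 %


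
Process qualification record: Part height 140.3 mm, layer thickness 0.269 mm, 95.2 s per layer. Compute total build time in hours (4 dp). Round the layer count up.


Layers = ceil(140.3/0.269) = 522
t = 522 * 95.2 / 3600 = 13.804 hrs


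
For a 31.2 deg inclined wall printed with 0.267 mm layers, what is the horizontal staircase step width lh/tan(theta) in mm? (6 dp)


step = 0.267 / tan(31.2) = 0.440869 mm


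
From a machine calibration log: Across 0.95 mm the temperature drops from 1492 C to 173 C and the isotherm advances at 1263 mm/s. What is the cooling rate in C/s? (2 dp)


G = (1492-173)/0.95 = 1388.42105263 C/mm
CR = 1388.42105263 * 1263 = 1753575.79 C/s


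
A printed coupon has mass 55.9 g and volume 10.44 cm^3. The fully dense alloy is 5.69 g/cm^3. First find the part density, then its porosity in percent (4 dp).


rho_part = 55.9 / 10.44 = 5.35440613 g/cm^3
Porosity = (1 - 5.35440613/5.69)*100 = 5.898 %


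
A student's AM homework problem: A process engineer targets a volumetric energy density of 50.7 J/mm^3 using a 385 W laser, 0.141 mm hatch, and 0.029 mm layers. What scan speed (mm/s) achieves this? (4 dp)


v = 385 / (50.7*0.141*0.029) = 1857.1016 mm/s


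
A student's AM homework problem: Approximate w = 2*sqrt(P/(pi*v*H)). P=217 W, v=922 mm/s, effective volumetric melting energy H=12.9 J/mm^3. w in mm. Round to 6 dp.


w = 2*sqrt(217/(pi*922*12.9)) = 0.152414 mm


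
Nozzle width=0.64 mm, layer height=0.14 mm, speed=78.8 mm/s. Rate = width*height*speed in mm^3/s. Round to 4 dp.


Rate = 0.64 * 0.14 * 78.8 = 7.0605 mm^3/s


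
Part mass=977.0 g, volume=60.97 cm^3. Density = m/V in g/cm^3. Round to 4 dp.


rho = 977.0 / 60.97 = 16.0243 g/cm^3


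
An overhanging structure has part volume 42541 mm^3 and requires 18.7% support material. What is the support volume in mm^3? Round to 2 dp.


V_support = 42541 * 0.187 = 7955.17 mm^3


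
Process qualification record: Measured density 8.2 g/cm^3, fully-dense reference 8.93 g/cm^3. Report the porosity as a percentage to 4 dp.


Porosity = (1-8.2/8.93)*100 = 8.1747 %


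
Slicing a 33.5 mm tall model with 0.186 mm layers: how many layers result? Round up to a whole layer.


Layers = ceil(33.5/0.186) = 181


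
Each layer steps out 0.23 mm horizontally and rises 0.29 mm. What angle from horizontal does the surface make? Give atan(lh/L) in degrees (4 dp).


angle = atan(0.29/0.23) = 51.5819 degrees
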